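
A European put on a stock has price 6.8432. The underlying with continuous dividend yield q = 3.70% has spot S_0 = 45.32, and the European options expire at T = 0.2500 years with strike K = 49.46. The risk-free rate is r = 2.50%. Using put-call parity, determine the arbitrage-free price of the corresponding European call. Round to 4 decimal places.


Answer: Call price = 2.5941

Derivation:
Put-call parity: C - P = S_0 * exp(-qT) - K * exp(-rT).
S_0 * exp(-qT) = 45.3200 * 0.99079265 = 44.90272288
K * exp(-rT) = 49.4600 * 0.99376949 = 49.15183901
C = P + S*exp(-qT) - K*exp(-rT)
C = 6.8432 + 44.90272288 - 49.15183901 = 2.5941


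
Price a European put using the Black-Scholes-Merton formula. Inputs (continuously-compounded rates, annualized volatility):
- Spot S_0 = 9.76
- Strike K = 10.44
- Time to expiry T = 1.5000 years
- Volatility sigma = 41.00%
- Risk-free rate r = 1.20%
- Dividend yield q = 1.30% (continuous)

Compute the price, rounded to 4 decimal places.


d1 = (ln(S/K) + (r - q + 0.5*sigma^2) * T) / (sigma * sqrt(T)) = 0.11395667
d2 = d1 - sigma * sqrt(T) = -0.38818873
exp(-rT) = 0.98216103; exp(-qT) = 0.98068890
P = K * exp(-rT) * N(-d2) - S_0 * exp(-qT) * N(-d1)
N(-d1) = 0.45463607; N(-d2) = 0.65106181
P = 10.4400 * 0.98216103 * 0.65106181 - 9.7600 * 0.98068890 * 0.45463607 = 2.3243

Answer: Price = 2.3243


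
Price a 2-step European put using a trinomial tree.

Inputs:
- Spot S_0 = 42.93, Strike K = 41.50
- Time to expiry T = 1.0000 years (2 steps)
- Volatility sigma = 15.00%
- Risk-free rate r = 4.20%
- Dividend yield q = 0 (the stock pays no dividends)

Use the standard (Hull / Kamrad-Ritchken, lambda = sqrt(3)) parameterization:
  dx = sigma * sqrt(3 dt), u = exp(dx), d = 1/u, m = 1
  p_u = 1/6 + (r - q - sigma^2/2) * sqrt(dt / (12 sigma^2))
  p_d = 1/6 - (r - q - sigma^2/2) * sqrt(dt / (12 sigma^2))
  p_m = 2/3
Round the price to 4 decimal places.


Answer: Price = V(0,0) = 1.0974

Derivation:
dt = T/N = 0.500000; dx = sigma*sqrt(3*dt) = 0.183712
u = exp(dx) = 1.201669; d = 1/u = 0.832176
p_u = 0.208512, p_m = 0.666667, p_d = 0.124821
Discount per step: exp(-r*dt) = 0.979219
Stock lattice S(k, j) with j the centered position index:
  k=0: S(0,+0) = 42.9300
  k=1: S(1,-1) = 35.7253; S(1,+0) = 42.9300; S(1,+1) = 51.5877
  k=2: S(2,-2) = 29.7297; S(2,-1) = 35.7253; S(2,+0) = 42.9300; S(2,+1) = 51.5877; S(2,+2) = 61.9913
Terminal payoffs V(N, j) = max(K - S_T, 0):
  V(2,-2) = 11.770274; V(2,-1) = 5.774699; V(2,+0) = 0.000000; V(2,+1) = 0.000000; V(2,+2) = 0.000000
Backward induction: V(k, j) = exp(-r*dt) * [p_u * V(k+1, j+1) + p_m * V(k+1, j) + p_d * V(k+1, j-1)]
  V(1,-1) = exp(-r*dt) * [p_u*0.000000 + p_m*5.774699 + p_d*11.770274] = 5.208445
  V(1,+0) = exp(-r*dt) * [p_u*0.000000 + p_m*0.000000 + p_d*5.774699] = 0.705826
  V(1,+1) = exp(-r*dt) * [p_u*0.000000 + p_m*0.000000 + p_d*0.000000] = 0.000000
  V(0,+0) = exp(-r*dt) * [p_u*0.000000 + p_m*0.705826 + p_d*5.208445] = 1.097386


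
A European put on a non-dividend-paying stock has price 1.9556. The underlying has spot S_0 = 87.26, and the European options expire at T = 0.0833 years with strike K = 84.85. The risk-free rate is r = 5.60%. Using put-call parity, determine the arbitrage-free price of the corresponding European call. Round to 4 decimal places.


Answer: Call price = 4.7605

Derivation:
Put-call parity: C - P = S_0 * exp(-qT) - K * exp(-rT).
S_0 * exp(-qT) = 87.2600 * 1.00000000 = 87.26000000
K * exp(-rT) = 84.8500 * 0.99534606 = 84.45511347
C = P + S*exp(-qT) - K*exp(-rT)
C = 1.9556 + 87.26000000 - 84.45511347 = 4.7605


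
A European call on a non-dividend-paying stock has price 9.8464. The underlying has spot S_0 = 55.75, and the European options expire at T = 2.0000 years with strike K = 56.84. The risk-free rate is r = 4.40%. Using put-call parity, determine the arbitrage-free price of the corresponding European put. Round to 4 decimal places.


Put-call parity: C - P = S_0 * exp(-qT) - K * exp(-rT).
S_0 * exp(-qT) = 55.7500 * 1.00000000 = 55.75000000
K * exp(-rT) = 56.8400 * 0.91576088 = 52.05184823
P = C - S*exp(-qT) + K*exp(-rT)
P = 9.8464 - 55.75000000 + 52.05184823 = 6.1482

Answer: Put price = 6.1482


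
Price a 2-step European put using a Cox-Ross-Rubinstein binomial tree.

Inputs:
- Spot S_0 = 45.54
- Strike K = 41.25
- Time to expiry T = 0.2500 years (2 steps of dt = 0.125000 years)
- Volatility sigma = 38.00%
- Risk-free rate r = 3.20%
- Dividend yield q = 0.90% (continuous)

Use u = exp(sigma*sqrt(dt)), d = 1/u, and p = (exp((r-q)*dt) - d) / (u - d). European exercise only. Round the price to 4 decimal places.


dt = T/N = 0.125000
u = exp(sigma*sqrt(dt)) = 1.143793; d = 1/u = 0.874284
p = (exp((r-q)*dt) - d) / (u - d) = 0.477146
Discount per step: exp(-r*dt) = 0.996008
Stock lattice S(k, i) with i counting down-moves:
  k=0: S(0,0) = 45.5400
  k=1: S(1,0) = 52.0884; S(1,1) = 39.8149
  k=2: S(2,0) = 59.5783; S(2,1) = 45.5400; S(2,2) = 34.8095
Terminal payoffs V(N, i) = max(K - S_T, 0):
  V(2,0) = 0.000000; V(2,1) = 0.000000; V(2,2) = 6.440495
Backward induction: V(k, i) = exp(-r*dt) * [p * V(k+1, i) + (1-p) * V(k+1, i+1)].
  V(1,0) = exp(-r*dt) * [p*0.000000 + (1-p)*0.000000] = 0.000000
  V(1,1) = exp(-r*dt) * [p*0.000000 + (1-p)*6.440495] = 3.353997
  V(0,0) = exp(-r*dt) * [p*0.000000 + (1-p)*3.353997] = 1.746651

Answer: Price = V(0,0) = 1.7467


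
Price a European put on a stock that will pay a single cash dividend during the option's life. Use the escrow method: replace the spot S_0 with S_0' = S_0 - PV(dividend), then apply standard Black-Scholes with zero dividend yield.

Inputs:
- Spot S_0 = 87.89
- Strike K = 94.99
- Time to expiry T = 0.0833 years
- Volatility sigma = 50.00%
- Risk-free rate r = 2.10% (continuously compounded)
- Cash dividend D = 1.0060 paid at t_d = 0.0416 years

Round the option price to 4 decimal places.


Answer: Price = 10.1242

Derivation:
PV(D) = D * exp(-r * t_d) = 1.0060 * 0.99912678 = 1.00512154
S_0' = S_0 - PV(D) = 87.8900 - 1.00512154 = 86.88487846
d1 = (ln(S_0'/K) + (r + sigma^2/2)*T) / (sigma*sqrt(T)) = -0.53375727
d2 = d1 - sigma*sqrt(T) = -0.67806597
exp(-rT) = 0.99825223
N(-d1) = 0.70324526; N(-d2) = 0.75113507
P = K * exp(-rT) * N(-d2) - S_0' * N(-d1) = 94.9900 * 0.99825223 * 0.75113507 - 86.88487846 * 0.70324526 = 10.1242


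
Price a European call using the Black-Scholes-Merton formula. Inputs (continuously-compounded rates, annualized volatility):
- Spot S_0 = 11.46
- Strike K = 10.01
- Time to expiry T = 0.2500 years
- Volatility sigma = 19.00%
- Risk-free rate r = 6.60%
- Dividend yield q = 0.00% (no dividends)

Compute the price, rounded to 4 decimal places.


Answer: Price = 1.6374

Derivation:
d1 = (ln(S/K) + (r - q + 0.5*sigma^2) * T) / (sigma * sqrt(T)) = 1.64516440
d2 = d1 - sigma * sqrt(T) = 1.55016440
exp(-rT) = 0.98363538; exp(-qT) = 1.00000000
C = S_0 * exp(-qT) * N(d1) - K * exp(-rT) * N(d2)
N(d1) = 0.95003204; N(d2) = 0.93944897
C = 11.4600 * 1.00000000 * 0.95003204 - 10.0100 * 0.98363538 * 0.93944897 = 1.6374


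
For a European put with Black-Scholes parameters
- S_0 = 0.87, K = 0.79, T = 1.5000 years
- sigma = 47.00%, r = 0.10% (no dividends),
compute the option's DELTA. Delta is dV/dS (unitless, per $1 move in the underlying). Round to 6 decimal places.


Answer: Delta = -0.323478

Derivation:
d1 = 0.4579942414; d2 = -0.1176358482
phi(d1) = 0.3592208510; exp(-qT) = 1.0000000000; exp(-rT) = 0.9985011244
N(-d1) = 0.3234782892
Delta = -exp(-qT) * N(-d1) = -1.0000000000 * 0.3234782892 = -0.323478


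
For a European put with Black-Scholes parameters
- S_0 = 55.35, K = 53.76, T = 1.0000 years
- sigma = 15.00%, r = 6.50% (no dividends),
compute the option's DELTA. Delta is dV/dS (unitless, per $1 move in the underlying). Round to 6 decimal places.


d1 = 0.7026464196; d2 = 0.5526464196
phi(d1) = 0.3116749290; exp(-qT) = 1.0000000000; exp(-rT) = 0.9370674634
N(-d1) = 0.2411380632
Delta = -exp(-qT) * N(-d1) = -1.0000000000 * 0.2411380632 = -0.241138

Answer: Delta = -0.241138


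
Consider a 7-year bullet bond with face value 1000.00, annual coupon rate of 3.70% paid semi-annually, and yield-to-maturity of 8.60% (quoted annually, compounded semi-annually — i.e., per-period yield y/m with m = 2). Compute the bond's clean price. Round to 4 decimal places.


Answer: Price = 746.2546

Derivation:
Coupon per period c = face * coupon_rate / m = 18.500000
Periods per year m = 2; per-period yield y/m = 0.043000
Number of cashflows N = 14
Cashflows (t years, CF_t, discount factor 1/(1+y/m)^(m*t), PV):
  t = 0.5000: CF_t = 18.500000, DF = 0.958773, PV = 17.737296
  t = 1.0000: CF_t = 18.500000, DF = 0.919245, PV = 17.006037
  t = 1.5000: CF_t = 18.500000, DF = 0.881347, PV = 16.304925
  t = 2.0000: CF_t = 18.500000, DF = 0.845012, PV = 15.632718
  t = 2.5000: CF_t = 18.500000, DF = 0.810174, PV = 14.988224
  t = 3.0000: CF_t = 18.500000, DF = 0.776773, PV = 14.370301
  t = 3.5000: CF_t = 18.500000, DF = 0.744749, PV = 13.777854
  t = 4.0000: CF_t = 18.500000, DF = 0.714045, PV = 13.209831
  t = 4.5000: CF_t = 18.500000, DF = 0.684607, PV = 12.665226
  t = 5.0000: CF_t = 18.500000, DF = 0.656382, PV = 12.143074
  t = 5.5000: CF_t = 18.500000, DF = 0.629322, PV = 11.642449
  t = 6.0000: CF_t = 18.500000, DF = 0.603376, PV = 11.162463
  t = 6.5000: CF_t = 18.500000, DF = 0.578501, PV = 10.702265
  t = 7.0000: CF_t = 1018.500000, DF = 0.554651, PV = 564.911890
Price P = sum_t PV_t = 746.254553


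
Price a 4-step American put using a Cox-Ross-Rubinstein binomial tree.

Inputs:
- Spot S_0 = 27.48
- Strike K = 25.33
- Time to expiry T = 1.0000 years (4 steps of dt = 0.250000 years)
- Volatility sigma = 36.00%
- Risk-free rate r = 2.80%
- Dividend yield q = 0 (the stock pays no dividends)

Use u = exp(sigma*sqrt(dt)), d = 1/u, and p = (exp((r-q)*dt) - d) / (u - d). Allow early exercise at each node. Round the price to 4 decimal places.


Answer: Price = V(0,0) = 2.5604

Derivation:
dt = T/N = 0.250000
u = exp(sigma*sqrt(dt)) = 1.197217; d = 1/u = 0.835270
p = (exp((r-q)*dt) - d) / (u - d) = 0.474529
Discount per step: exp(-r*dt) = 0.993024
Stock lattice S(k, i) with i counting down-moves:
  k=0: S(0,0) = 27.4800
  k=1: S(1,0) = 32.8995; S(1,1) = 22.9532
  k=2: S(2,0) = 39.3879; S(2,1) = 27.4800; S(2,2) = 19.1721
  k=3: S(3,0) = 47.1559; S(3,1) = 32.8995; S(3,2) = 22.9532; S(3,3) = 16.0139
  k=4: S(4,0) = 56.4558; S(4,1) = 39.3879; S(4,2) = 27.4800; S(4,3) = 19.1721; S(4,4) = 13.3760
Terminal payoffs V(N, i) = max(K - S_T, 0):
  V(4,0) = 0.000000; V(4,1) = 0.000000; V(4,2) = 0.000000; V(4,3) = 6.157855; V(4,4) = 11.954048
Backward induction: V(k, i) = exp(-r*dt) * [p * V(k+1, i) + (1-p) * V(k+1, i+1)]; then take max(V_cont, immediate exercise) for American.
  V(3,0) = exp(-r*dt) * [p*0.000000 + (1-p)*0.000000] = 0.000000; exercise = 0.000000; V(3,0) = max -> 0.000000
  V(3,1) = exp(-r*dt) * [p*0.000000 + (1-p)*0.000000] = 0.000000; exercise = 0.000000; V(3,1) = max -> 0.000000
  V(3,2) = exp(-r*dt) * [p*0.000000 + (1-p)*6.157855] = 3.213204; exercise = 2.376775; V(3,2) = max -> 3.213204
  V(3,3) = exp(-r*dt) * [p*6.157855 + (1-p)*11.954048] = 9.139387; exercise = 9.316078; V(3,3) = max -> 9.316078
  V(2,0) = exp(-r*dt) * [p*0.000000 + (1-p)*0.000000] = 0.000000; exercise = 0.000000; V(2,0) = max -> 0.000000
  V(2,1) = exp(-r*dt) * [p*0.000000 + (1-p)*3.213204] = 1.676668; exercise = 0.000000; V(2,1) = max -> 1.676668
  V(2,2) = exp(-r*dt) * [p*3.213204 + (1-p)*9.316078] = 6.375305; exercise = 6.157855; V(2,2) = max -> 6.375305
  V(1,0) = exp(-r*dt) * [p*0.000000 + (1-p)*1.676668] = 0.874895; exercise = 0.000000; V(1,0) = max -> 0.874895
  V(1,1) = exp(-r*dt) * [p*1.676668 + (1-p)*6.375305] = 4.116748; exercise = 2.376775; V(1,1) = max -> 4.116748
  V(0,0) = exp(-r*dt) * [p*0.874895 + (1-p)*4.116748] = 2.560410; exercise = 0.000000; V(0,0) = max -> 2.560410


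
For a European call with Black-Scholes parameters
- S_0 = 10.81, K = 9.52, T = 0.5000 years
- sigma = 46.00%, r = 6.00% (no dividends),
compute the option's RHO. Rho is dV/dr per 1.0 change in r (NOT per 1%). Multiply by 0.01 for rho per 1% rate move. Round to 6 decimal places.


Answer: Rho = 2.889946

Derivation:
d1 = 0.6455478567; d2 = 0.3202787374
phi(d1) = 0.3239051507; exp(-qT) = 1.0000000000; exp(-rT) = 0.9704455335
N(d2) = 0.6256214800
Rho = K*T*exp(-rT)*N(d2) = 9.5200 * 0.5000 * 0.9704455335 * 0.6256214800 = 2.889946


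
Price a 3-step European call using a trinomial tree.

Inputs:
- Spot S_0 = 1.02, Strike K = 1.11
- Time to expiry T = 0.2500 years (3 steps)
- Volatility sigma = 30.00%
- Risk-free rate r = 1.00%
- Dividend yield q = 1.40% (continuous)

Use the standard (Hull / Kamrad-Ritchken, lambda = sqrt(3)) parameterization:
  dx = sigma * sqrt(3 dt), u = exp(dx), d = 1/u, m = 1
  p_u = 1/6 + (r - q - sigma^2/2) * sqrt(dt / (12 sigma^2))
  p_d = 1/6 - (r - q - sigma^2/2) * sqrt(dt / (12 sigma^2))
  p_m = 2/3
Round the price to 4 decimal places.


Answer: Price = V(0,0) = 0.0305

Derivation:
dt = T/N = 0.083333; dx = sigma*sqrt(3*dt) = 0.150000
u = exp(dx) = 1.161834; d = 1/u = 0.860708
p_u = 0.153056, p_m = 0.666667, p_d = 0.180278
Discount per step: exp(-r*dt) = 0.999167
Stock lattice S(k, j) with j the centered position index:
  k=0: S(0,+0) = 1.0200
  k=1: S(1,-1) = 0.8779; S(1,+0) = 1.0200; S(1,+1) = 1.1851
  k=2: S(2,-2) = 0.7556; S(2,-1) = 0.8779; S(2,+0) = 1.0200; S(2,+1) = 1.1851; S(2,+2) = 1.3769
  k=3: S(3,-3) = 0.6504; S(3,-2) = 0.7556; S(3,-1) = 0.8779; S(3,+0) = 1.0200; S(3,+1) = 1.1851; S(3,+2) = 1.3769; S(3,+3) = 1.5997
Terminal payoffs V(N, j) = max(S_T - K, 0):
  V(3,-3) = 0.000000; V(3,-2) = 0.000000; V(3,-1) = 0.000000; V(3,+0) = 0.000000; V(3,+1) = 0.075071; V(3,+2) = 0.266856; V(3,+3) = 0.489678
Backward induction: V(k, j) = exp(-r*dt) * [p_u * V(k+1, j+1) + p_m * V(k+1, j) + p_d * V(k+1, j-1)]
  V(2,-2) = exp(-r*dt) * [p_u*0.000000 + p_m*0.000000 + p_d*0.000000] = 0.000000
  V(2,-1) = exp(-r*dt) * [p_u*0.000000 + p_m*0.000000 + p_d*0.000000] = 0.000000
  V(2,+0) = exp(-r*dt) * [p_u*0.075071 + p_m*0.000000 + p_d*0.000000] = 0.011480
  V(2,+1) = exp(-r*dt) * [p_u*0.266856 + p_m*0.075071 + p_d*0.000000] = 0.090815
  V(2,+2) = exp(-r*dt) * [p_u*0.489678 + p_m*0.266856 + p_d*0.075071] = 0.266164
  V(1,-1) = exp(-r*dt) * [p_u*0.011480 + p_m*0.000000 + p_d*0.000000] = 0.001756
  V(1,+0) = exp(-r*dt) * [p_u*0.090815 + p_m*0.011480 + p_d*0.000000] = 0.021535
  V(1,+1) = exp(-r*dt) * [p_u*0.266164 + p_m*0.090815 + p_d*0.011480] = 0.103265
  V(0,+0) = exp(-r*dt) * [p_u*0.103265 + p_m*0.021535 + p_d*0.001756] = 0.030453


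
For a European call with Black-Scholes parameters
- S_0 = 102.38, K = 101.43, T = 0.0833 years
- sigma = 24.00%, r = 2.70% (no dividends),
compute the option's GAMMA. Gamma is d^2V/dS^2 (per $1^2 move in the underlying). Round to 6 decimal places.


Answer: Gamma = 0.055122

Derivation:
d1 = 0.2016888093; d2 = 0.1324206348
phi(d1) = 0.3909100795; exp(-qT) = 1.0000000000; exp(-rT) = 0.9977534273
Gamma = exp(-qT) * phi(d1) / (S * sigma * sqrt(T)) = 1.0000000000 * 0.3909100795 / (102.3800 * 0.2400 * 0.2886173938) = 0.055122


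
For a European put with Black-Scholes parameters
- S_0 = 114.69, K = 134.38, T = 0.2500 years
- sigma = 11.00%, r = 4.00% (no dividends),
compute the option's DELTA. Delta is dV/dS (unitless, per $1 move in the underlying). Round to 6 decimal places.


Answer: Delta = -0.996223

Derivation:
d1 = -2.6713867476; d2 = -2.7263867476
phi(d1) = 0.0112533197; exp(-qT) = 1.0000000000; exp(-rT) = 0.9900498337
N(-d1) = 0.9962230721
Delta = -exp(-qT) * N(-d1) = -1.0000000000 * 0.9962230721 = -0.996223


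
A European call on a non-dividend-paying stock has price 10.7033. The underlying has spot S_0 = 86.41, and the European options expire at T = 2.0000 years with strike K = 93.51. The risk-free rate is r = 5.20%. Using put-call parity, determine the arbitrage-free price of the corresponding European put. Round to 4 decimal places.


Answer: Put price = 8.5669

Derivation:
Put-call parity: C - P = S_0 * exp(-qT) - K * exp(-rT).
S_0 * exp(-qT) = 86.4100 * 1.00000000 = 86.41000000
K * exp(-rT) = 93.5100 * 0.90122530 = 84.27357756
P = C - S*exp(-qT) + K*exp(-rT)
P = 10.7033 - 86.41000000 + 84.27357756 = 8.5669


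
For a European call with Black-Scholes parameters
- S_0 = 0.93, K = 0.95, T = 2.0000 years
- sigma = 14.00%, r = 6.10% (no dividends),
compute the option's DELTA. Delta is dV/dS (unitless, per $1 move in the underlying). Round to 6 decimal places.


d1 = 0.6077209106; d2 = 0.4097310119
phi(d1) = 0.3316746084; exp(-qT) = 1.0000000000; exp(-rT) = 0.8851483685
N(d1) = 0.7283137040
Delta = exp(-qT) * N(d1) = 1.0000000000 * 0.7283137040 = 0.728314

Answer: Delta = 0.728314


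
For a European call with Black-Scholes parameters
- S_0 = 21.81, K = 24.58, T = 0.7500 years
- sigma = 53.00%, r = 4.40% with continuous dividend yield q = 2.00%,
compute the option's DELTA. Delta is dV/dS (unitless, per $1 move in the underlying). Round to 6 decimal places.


Answer: Delta = 0.495786

Derivation:
d1 = 0.0082201085; d2 = -0.4507733555
phi(d1) = 0.3989288023; exp(-qT) = 0.9851119396; exp(-rT) = 0.9675385596
N(d1) = 0.5032793119
Delta = exp(-qT) * N(d1) = 0.9851119396 * 0.5032793119 = 0.495786


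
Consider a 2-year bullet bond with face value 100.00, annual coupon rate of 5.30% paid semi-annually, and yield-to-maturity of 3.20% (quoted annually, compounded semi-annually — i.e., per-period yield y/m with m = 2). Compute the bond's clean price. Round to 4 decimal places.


Coupon per period c = face * coupon_rate / m = 2.650000
Periods per year m = 2; per-period yield y/m = 0.016000
Number of cashflows N = 4
Cashflows (t years, CF_t, discount factor 1/(1+y/m)^(m*t), PV):
  t = 0.5000: CF_t = 2.650000, DF = 0.984252, PV = 2.608268
  t = 1.0000: CF_t = 2.650000, DF = 0.968752, PV = 2.567193
  t = 1.5000: CF_t = 2.650000, DF = 0.953496, PV = 2.526764
  t = 2.0000: CF_t = 102.650000, DF = 0.938480, PV = 96.335004
Price P = sum_t PV_t = 104.037229

Answer: Price = 104.0372


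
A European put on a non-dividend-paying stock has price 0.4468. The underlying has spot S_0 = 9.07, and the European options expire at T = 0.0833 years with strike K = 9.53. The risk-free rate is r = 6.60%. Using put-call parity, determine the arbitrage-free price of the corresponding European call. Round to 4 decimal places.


Answer: Call price = 0.0391

Derivation:
Put-call parity: C - P = S_0 * exp(-qT) - K * exp(-rT).
S_0 * exp(-qT) = 9.0700 * 1.00000000 = 9.07000000
K * exp(-rT) = 9.5300 * 0.99451729 = 9.47774973
C = P + S*exp(-qT) - K*exp(-rT)
C = 0.4468 + 9.07000000 - 9.47774973 = 0.0391


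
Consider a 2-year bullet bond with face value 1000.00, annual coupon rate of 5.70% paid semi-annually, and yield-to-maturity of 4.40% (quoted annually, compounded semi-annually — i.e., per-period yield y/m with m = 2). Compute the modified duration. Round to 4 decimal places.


Coupon per period c = face * coupon_rate / m = 28.500000
Periods per year m = 2; per-period yield y/m = 0.022000
Number of cashflows N = 4
Cashflows (t years, CF_t, discount factor 1/(1+y/m)^(m*t), PV):
  t = 0.5000: CF_t = 28.500000, DF = 0.978474, PV = 27.886497
  t = 1.0000: CF_t = 28.500000, DF = 0.957411, PV = 27.286201
  t = 1.5000: CF_t = 28.500000, DF = 0.936801, PV = 26.698826
  t = 2.0000: CF_t = 1028.500000, DF = 0.916635, PV = 942.759056
Price P = sum_t PV_t = 1024.630580
First compute Macaulay numerator sum_t t * PV_t:
  t * PV_t at t = 0.5000: 13.943249
  t * PV_t at t = 1.0000: 27.286201
  t * PV_t at t = 1.5000: 40.048240
  t * PV_t at t = 2.0000: 1885.518112
Macaulay duration D = 1966.795801 / 1024.630580 = 1.919517
Modified duration = D / (1 + y/m) = 1.919517 / (1 + 0.022000) = 1.878197

Answer: Modified duration = 1.8782


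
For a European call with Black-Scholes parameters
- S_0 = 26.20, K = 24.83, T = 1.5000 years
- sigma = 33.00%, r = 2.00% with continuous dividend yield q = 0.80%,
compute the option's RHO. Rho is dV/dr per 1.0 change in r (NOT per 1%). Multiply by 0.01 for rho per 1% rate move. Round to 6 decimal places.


Answer: Rho = 17.716522

Derivation:
d1 = 0.3795021953; d2 = -0.0246636122
phi(d1) = 0.3712240496; exp(-qT) = 0.9880717129; exp(-rT) = 0.9704455335
N(d2) = 0.4901616397
Rho = K*T*exp(-rT)*N(d2) = 24.8300 * 1.5000 * 0.9704455335 * 0.4901616397 = 17.716522


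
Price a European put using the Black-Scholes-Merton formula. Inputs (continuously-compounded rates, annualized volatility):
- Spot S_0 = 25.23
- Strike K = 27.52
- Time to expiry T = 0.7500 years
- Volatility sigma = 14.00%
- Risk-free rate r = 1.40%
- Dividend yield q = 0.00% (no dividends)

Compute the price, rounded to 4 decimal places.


d1 = (ln(S/K) + (r - q + 0.5*sigma^2) * T) / (sigma * sqrt(T)) = -0.56934366
d2 = d1 - sigma * sqrt(T) = -0.69058722
exp(-rT) = 0.98955493; exp(-qT) = 1.00000000
P = K * exp(-rT) * N(-d2) - S_0 * exp(-qT) * N(-d1)
N(-d1) = 0.71543853; N(-d2) = 0.75508751
P = 27.5200 * 0.98955493 * 0.75508751 - 25.2300 * 1.00000000 * 0.71543853 = 2.5124

Answer: Price = 2.5124


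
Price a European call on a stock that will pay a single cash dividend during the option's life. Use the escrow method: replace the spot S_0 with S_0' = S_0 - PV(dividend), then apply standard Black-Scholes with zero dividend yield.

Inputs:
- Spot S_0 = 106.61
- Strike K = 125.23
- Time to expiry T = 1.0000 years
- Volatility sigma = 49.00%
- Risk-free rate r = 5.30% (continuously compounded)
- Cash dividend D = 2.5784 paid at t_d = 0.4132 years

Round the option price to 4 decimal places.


Answer: Price = 14.9869

Derivation:
PV(D) = D * exp(-r * t_d) = 2.5784 * 0.97833846 = 2.52254787
S_0' = S_0 - PV(D) = 106.6100 - 2.52254787 = 104.08745213
d1 = (ln(S_0'/K) + (r + sigma^2/2)*T) / (sigma*sqrt(T)) = -0.02422574
d2 = d1 - sigma*sqrt(T) = -0.51422574
exp(-rT) = 0.94838001
N(d1) = 0.49033627; N(d2) = 0.30354709
C = S_0' * N(d1) - K * exp(-rT) * N(d2) = 104.08745213 * 0.49033627 - 125.2300 * 0.94838001 * 0.30354709 = 14.9869


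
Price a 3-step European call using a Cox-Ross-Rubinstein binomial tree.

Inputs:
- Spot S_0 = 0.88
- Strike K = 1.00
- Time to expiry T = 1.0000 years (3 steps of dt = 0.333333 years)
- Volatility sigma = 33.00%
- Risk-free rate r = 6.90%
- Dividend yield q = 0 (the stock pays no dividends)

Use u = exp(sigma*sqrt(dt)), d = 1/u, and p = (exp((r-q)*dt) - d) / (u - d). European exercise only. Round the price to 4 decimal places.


Answer: Price = V(0,0) = 0.0937

Derivation:
dt = T/N = 0.333333
u = exp(sigma*sqrt(dt)) = 1.209885; d = 1/u = 0.826525
p = (exp((r-q)*dt) - d) / (u - d) = 0.513203
Discount per step: exp(-r*dt) = 0.977262
Stock lattice S(k, i) with i counting down-moves:
  k=0: S(0,0) = 0.8800
  k=1: S(1,0) = 1.0647; S(1,1) = 0.7273
  k=2: S(2,0) = 1.2882; S(2,1) = 0.8800; S(2,2) = 0.6012
  k=3: S(3,0) = 1.5585; S(3,1) = 1.0647; S(3,2) = 0.7273; S(3,3) = 0.4969
Terminal payoffs V(N, i) = max(S_T - K, 0):
  V(3,0) = 0.558531; V(3,1) = 0.064699; V(3,2) = 0.000000; V(3,3) = 0.000000
Backward induction: V(k, i) = exp(-r*dt) * [p * V(k+1, i) + (1-p) * V(k+1, i+1)].
  V(2,0) = exp(-r*dt) * [p*0.558531 + (1-p)*0.064699] = 0.310901
  V(2,1) = exp(-r*dt) * [p*0.064699 + (1-p)*0.000000] = 0.032449
  V(2,2) = exp(-r*dt) * [p*0.000000 + (1-p)*0.000000] = 0.000000
  V(1,0) = exp(-r*dt) * [p*0.310901 + (1-p)*0.032449] = 0.171364
  V(1,1) = exp(-r*dt) * [p*0.032449 + (1-p)*0.000000] = 0.016274
  V(0,0) = exp(-r*dt) * [p*0.171364 + (1-p)*0.016274] = 0.093687


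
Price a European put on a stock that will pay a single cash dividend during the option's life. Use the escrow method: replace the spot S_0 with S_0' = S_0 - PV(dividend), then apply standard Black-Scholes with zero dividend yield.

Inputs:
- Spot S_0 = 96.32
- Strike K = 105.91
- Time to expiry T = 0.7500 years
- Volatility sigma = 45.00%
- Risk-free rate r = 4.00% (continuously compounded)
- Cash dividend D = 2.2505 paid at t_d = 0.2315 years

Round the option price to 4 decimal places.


PV(D) = D * exp(-r * t_d) = 2.2505 * 0.99078274 = 2.22975656
S_0' = S_0 - PV(D) = 96.3200 - 2.22975656 = 94.09024344
d1 = (ln(S_0'/K) + (r + sigma^2/2)*T) / (sigma*sqrt(T)) = -0.03181282
d2 = d1 - sigma*sqrt(T) = -0.42152425
exp(-rT) = 0.97044553
N(-d1) = 0.51268934; N(-d2) = 0.66331385
P = K * exp(-rT) * N(-d2) - S_0' * N(-d1) = 105.9100 * 0.97044553 * 0.66331385 - 94.09024344 * 0.51268934 = 19.9363

Answer: Price = 19.9363


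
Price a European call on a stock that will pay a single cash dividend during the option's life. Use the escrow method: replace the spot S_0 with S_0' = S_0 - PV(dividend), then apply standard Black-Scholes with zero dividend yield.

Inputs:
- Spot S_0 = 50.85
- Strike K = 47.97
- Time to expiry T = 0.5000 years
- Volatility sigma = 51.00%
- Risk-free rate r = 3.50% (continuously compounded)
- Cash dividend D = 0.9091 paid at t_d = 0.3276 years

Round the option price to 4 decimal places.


PV(D) = D * exp(-r * t_d) = 0.9091 * 0.98859948 = 0.89873579
S_0' = S_0 - PV(D) = 50.8500 - 0.89873579 = 49.95126421
d1 = (ln(S_0'/K) + (r + sigma^2/2)*T) / (sigma*sqrt(T)) = 0.34106671
d2 = d1 - sigma*sqrt(T) = -0.01955775
exp(-rT) = 0.98265224
N(d1) = 0.63347332; N(d2) = 0.49219809
C = S_0' * N(d1) - K * exp(-rT) * N(d2) = 49.95126421 * 0.63347332 - 47.9700 * 0.98265224 * 0.49219809 = 8.4416

Answer: Price = 8.4416


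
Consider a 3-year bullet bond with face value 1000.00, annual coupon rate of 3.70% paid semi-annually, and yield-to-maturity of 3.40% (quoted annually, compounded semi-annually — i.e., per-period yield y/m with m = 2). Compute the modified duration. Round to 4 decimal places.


Answer: Modified duration = 2.8198

Derivation:
Coupon per period c = face * coupon_rate / m = 18.500000
Periods per year m = 2; per-period yield y/m = 0.017000
Number of cashflows N = 6
Cashflows (t years, CF_t, discount factor 1/(1+y/m)^(m*t), PV):
  t = 0.5000: CF_t = 18.500000, DF = 0.983284, PV = 18.190757
  t = 1.0000: CF_t = 18.500000, DF = 0.966848, PV = 17.886684
  t = 1.5000: CF_t = 18.500000, DF = 0.950686, PV = 17.587693
  t = 2.0000: CF_t = 18.500000, DF = 0.934795, PV = 17.293700
  t = 2.5000: CF_t = 18.500000, DF = 0.919169, PV = 17.004621
  t = 3.0000: CF_t = 1018.500000, DF = 0.903804, PV = 920.524424
Price P = sum_t PV_t = 1008.487878
First compute Macaulay numerator sum_t t * PV_t:
  t * PV_t at t = 0.5000: 9.095379
  t * PV_t at t = 1.0000: 17.886684
  t * PV_t at t = 1.5000: 26.381539
  t * PV_t at t = 2.0000: 34.587400
  t * PV_t at t = 2.5000: 42.511553
  t * PV_t at t = 3.0000: 2761.573271
Macaulay duration D = 2892.035825 / 1008.487878 = 2.867695
Modified duration = D / (1 + y/m) = 2.867695 / (1 + 0.017000) = 2.819759


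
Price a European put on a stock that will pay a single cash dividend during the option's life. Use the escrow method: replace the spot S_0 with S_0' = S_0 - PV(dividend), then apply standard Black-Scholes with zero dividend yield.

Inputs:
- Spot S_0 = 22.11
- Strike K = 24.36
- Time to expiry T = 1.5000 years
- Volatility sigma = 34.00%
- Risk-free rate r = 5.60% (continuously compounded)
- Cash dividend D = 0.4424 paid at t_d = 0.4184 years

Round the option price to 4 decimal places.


Answer: Price = 4.0055

Derivation:
PV(D) = D * exp(-r * t_d) = 0.4424 * 0.97684196 = 0.43215488
S_0' = S_0 - PV(D) = 22.1100 - 0.43215488 = 21.67784512
d1 = (ln(S_0'/K) + (r + sigma^2/2)*T) / (sigma*sqrt(T)) = 0.12979494
d2 = d1 - sigma*sqrt(T) = -0.28661832
exp(-rT) = 0.91943126
N(-d1) = 0.44836433; N(-d2) = 0.61279771
P = K * exp(-rT) * N(-d2) - S_0' * N(-d1) = 24.3600 * 0.91943126 * 0.61279771 - 21.67784512 * 0.44836433 = 4.0055


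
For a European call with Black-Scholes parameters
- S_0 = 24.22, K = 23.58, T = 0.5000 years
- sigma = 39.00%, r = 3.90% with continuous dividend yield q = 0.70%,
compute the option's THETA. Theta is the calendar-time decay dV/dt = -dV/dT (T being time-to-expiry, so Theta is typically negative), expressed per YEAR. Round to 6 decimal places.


d1 = 0.2930136023; d2 = 0.0172419576
phi(d1) = 0.3821786847; exp(-qT) = 0.9965061179; exp(-rT) = 0.9806888952
Theta = -S*exp(-qT)*phi(d1)*sigma/(2*sqrt(T)) - r*K*exp(-rT)*N(d2) + q*S*exp(-qT)*N(d1)
N(d1) = 0.6152441227; N(d2) = 0.5068782051; sqrt(T) = 0.7071067812
Term 1 = -24.2200 * 0.9965061179 * 0.3821786847 * 0.3900 / (2 * 0.7071067812) = -2.5437251198
Term 2 = -0.0390 * 23.5800 * 0.9806888952 * 0.5068782051 = -0.4571337467
Term 3 = 0.0070 * 24.2200 * 0.9965061179 * 0.6152441227 = 0.1039440470
Theta = -2.5437251198 + (-0.4571337467) + (0.1039440470) = -2.896915

Answer: Theta = -2.896915


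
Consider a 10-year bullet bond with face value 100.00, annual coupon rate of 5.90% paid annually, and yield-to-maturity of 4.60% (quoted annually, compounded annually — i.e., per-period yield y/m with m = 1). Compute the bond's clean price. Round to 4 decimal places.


Coupon per period c = face * coupon_rate / m = 5.900000
Periods per year m = 1; per-period yield y/m = 0.046000
Number of cashflows N = 10
Cashflows (t years, CF_t, discount factor 1/(1+y/m)^(m*t), PV):
  t = 1.0000: CF_t = 5.900000, DF = 0.956023, PV = 5.640535
  t = 2.0000: CF_t = 5.900000, DF = 0.913980, PV = 5.392481
  t = 3.0000: CF_t = 5.900000, DF = 0.873786, PV = 5.155336
  t = 4.0000: CF_t = 5.900000, DF = 0.835359, PV = 4.928619
  t = 5.0000: CF_t = 5.900000, DF = 0.798623, PV = 4.711873
  t = 6.0000: CF_t = 5.900000, DF = 0.763501, PV = 4.504659
  t = 7.0000: CF_t = 5.900000, DF = 0.729925, PV = 4.306557
  t = 8.0000: CF_t = 5.900000, DF = 0.697825, PV = 4.117167
  t = 9.0000: CF_t = 5.900000, DF = 0.667137, PV = 3.936107
  t = 10.0000: CF_t = 105.900000, DF = 0.637798, PV = 67.542808
Price P = sum_t PV_t = 110.236143

Answer: Price = 110.2361


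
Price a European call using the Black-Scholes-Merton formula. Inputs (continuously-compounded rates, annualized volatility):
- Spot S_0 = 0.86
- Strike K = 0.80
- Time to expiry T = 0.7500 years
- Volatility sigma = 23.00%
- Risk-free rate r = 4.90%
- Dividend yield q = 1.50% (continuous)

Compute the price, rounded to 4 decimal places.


Answer: Price = 0.1115

Derivation:
d1 = (ln(S/K) + (r - q + 0.5*sigma^2) * T) / (sigma * sqrt(T)) = 0.59069540
d2 = d1 - sigma * sqrt(T) = 0.39150956
exp(-rT) = 0.96391708; exp(-qT) = 0.98881304
C = S_0 * exp(-qT) * N(d1) - K * exp(-rT) * N(d2)
N(d1) = 0.72263774; N(d2) = 0.65228969
C = 0.8600 * 0.98881304 * 0.72263774 - 0.8000 * 0.96391708 * 0.65228969 = 0.1115


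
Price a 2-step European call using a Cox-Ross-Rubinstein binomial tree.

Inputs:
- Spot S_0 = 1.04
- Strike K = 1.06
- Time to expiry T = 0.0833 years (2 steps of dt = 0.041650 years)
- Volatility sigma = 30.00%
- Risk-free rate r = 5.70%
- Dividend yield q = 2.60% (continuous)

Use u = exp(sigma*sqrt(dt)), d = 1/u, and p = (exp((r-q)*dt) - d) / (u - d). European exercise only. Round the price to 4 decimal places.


Answer: Price = V(0,0) = 0.0282

Derivation:
dt = T/N = 0.041650
u = exp(sigma*sqrt(dt)) = 1.063138; d = 1/u = 0.940612
p = (exp((r-q)*dt) - d) / (u - d) = 0.495243
Discount per step: exp(-r*dt) = 0.997629
Stock lattice S(k, i) with i counting down-moves:
  k=0: S(0,0) = 1.0400
  k=1: S(1,0) = 1.1057; S(1,1) = 0.9782
  k=2: S(2,0) = 1.1755; S(2,1) = 1.0400; S(2,2) = 0.9201
Terminal payoffs V(N, i) = max(S_T - K, 0):
  V(2,0) = 0.115473; V(2,1) = 0.000000; V(2,2) = 0.000000
Backward induction: V(k, i) = exp(-r*dt) * [p * V(k+1, i) + (1-p) * V(k+1, i+1)].
  V(1,0) = exp(-r*dt) * [p*0.115473 + (1-p)*0.000000] = 0.057052
  V(1,1) = exp(-r*dt) * [p*0.000000 + (1-p)*0.000000] = 0.000000
  V(0,0) = exp(-r*dt) * [p*0.057052 + (1-p)*0.000000] = 0.028187


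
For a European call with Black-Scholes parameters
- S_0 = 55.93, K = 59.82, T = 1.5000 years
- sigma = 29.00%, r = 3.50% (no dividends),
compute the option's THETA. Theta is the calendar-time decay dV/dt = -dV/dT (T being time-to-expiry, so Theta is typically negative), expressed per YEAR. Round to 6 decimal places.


d1 = 0.1360898650; d2 = -0.2190861477
phi(d1) = 0.3952650372; exp(-qT) = 1.0000000000; exp(-rT) = 0.9488543211
Theta = -S*exp(-qT)*phi(d1)*sigma/(2*sqrt(T)) - r*K*exp(-rT)*N(d2) + q*S*exp(-qT)*N(d1)
N(d1) = 0.5541248802; N(d2) = 0.4132914706; sqrt(T) = 1.2247448714
Term 1 = -55.9300 * 1.0000000000 * 0.3952650372 * 0.2900 / (2 * 1.2247448714) = -2.6173125822
Term 2 = -0.0350 * 59.8200 * 0.9488543211 * 0.4132914706 = -0.8210515689
Term 3 = 0 (no dividend yield, q = 0)
Theta = -2.6173125822 + (-0.8210515689) + (0.0000000000) = -3.438364

Answer: Theta = -3.438364


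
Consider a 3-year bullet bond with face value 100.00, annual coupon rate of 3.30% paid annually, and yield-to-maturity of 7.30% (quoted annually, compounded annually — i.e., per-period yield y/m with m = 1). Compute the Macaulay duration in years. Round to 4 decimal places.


Answer: Macaulay duration = 2.8993 years

Derivation:
Coupon per period c = face * coupon_rate / m = 3.300000
Periods per year m = 1; per-period yield y/m = 0.073000
Number of cashflows N = 3
Cashflows (t years, CF_t, discount factor 1/(1+y/m)^(m*t), PV):
  t = 1.0000: CF_t = 3.300000, DF = 0.931966, PV = 3.075489
  t = 2.0000: CF_t = 3.300000, DF = 0.868561, PV = 2.866253
  t = 3.0000: CF_t = 103.300000, DF = 0.809470, PV = 83.618266
Price P = sum_t PV_t = 89.560008
Macaulay numerator sum_t t * PV_t:
  t * PV_t at t = 1.0000: 3.075489
  t * PV_t at t = 2.0000: 5.732506
  t * PV_t at t = 3.0000: 250.854797
Macaulay duration D = (sum_t t * PV_t) / P = 259.662792 / 89.560008 = 2.899316


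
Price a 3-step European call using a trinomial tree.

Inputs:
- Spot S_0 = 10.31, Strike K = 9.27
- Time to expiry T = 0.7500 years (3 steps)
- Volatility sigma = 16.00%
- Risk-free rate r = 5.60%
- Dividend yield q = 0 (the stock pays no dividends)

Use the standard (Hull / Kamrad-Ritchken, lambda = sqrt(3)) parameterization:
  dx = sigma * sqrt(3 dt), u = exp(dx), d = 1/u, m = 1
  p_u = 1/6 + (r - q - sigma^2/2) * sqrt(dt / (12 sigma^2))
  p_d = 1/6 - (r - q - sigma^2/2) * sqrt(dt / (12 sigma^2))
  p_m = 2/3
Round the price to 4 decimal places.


dt = T/N = 0.250000; dx = sigma*sqrt(3*dt) = 0.138564
u = exp(dx) = 1.148623; d = 1/u = 0.870607
p_u = 0.205638, p_m = 0.666667, p_d = 0.127696
Discount per step: exp(-r*dt) = 0.986098
Stock lattice S(k, j) with j the centered position index:
  k=0: S(0,+0) = 10.3100
  k=1: S(1,-1) = 8.9760; S(1,+0) = 10.3100; S(1,+1) = 11.8423
  k=2: S(2,-2) = 7.8145; S(2,-1) = 8.9760; S(2,+0) = 10.3100; S(2,+1) = 11.8423; S(2,+2) = 13.6023
  k=3: S(3,-3) = 6.8034; S(3,-2) = 7.8145; S(3,-1) = 8.9760; S(3,+0) = 10.3100; S(3,+1) = 11.8423; S(3,+2) = 13.6023; S(3,+3) = 15.6240
Terminal payoffs V(N, j) = max(S_T - K, 0):
  V(3,-3) = 0.000000; V(3,-2) = 0.000000; V(3,-1) = 0.000000; V(3,+0) = 1.040000; V(3,+1) = 2.572306; V(3,+2) = 4.332348; V(3,+3) = 6.353973
Backward induction: V(k, j) = exp(-r*dt) * [p_u * V(k+1, j+1) + p_m * V(k+1, j) + p_d * V(k+1, j-1)]
  V(2,-2) = exp(-r*dt) * [p_u*0.000000 + p_m*0.000000 + p_d*0.000000] = 0.000000
  V(2,-1) = exp(-r*dt) * [p_u*1.040000 + p_m*0.000000 + p_d*0.000000] = 0.210890
  V(2,+0) = exp(-r*dt) * [p_u*2.572306 + p_m*1.040000 + p_d*0.000000] = 1.205304
  V(2,+1) = exp(-r*dt) * [p_u*4.332348 + p_m*2.572306 + p_d*1.040000] = 2.700496
  V(2,+2) = exp(-r*dt) * [p_u*6.353973 + p_m*4.332348 + p_d*2.572306] = 4.460436
  V(1,-1) = exp(-r*dt) * [p_u*1.205304 + p_m*0.210890 + p_d*0.000000] = 0.383049
  V(1,+0) = exp(-r*dt) * [p_u*2.700496 + p_m*1.205304 + p_d*0.210890] = 1.366524
  V(1,+1) = exp(-r*dt) * [p_u*4.460436 + p_m*2.700496 + p_d*1.205304] = 2.831556
  V(0,+0) = exp(-r*dt) * [p_u*2.831556 + p_m*1.366524 + p_d*0.383049] = 1.520764

Answer: Price = V(0,0) = 1.5208


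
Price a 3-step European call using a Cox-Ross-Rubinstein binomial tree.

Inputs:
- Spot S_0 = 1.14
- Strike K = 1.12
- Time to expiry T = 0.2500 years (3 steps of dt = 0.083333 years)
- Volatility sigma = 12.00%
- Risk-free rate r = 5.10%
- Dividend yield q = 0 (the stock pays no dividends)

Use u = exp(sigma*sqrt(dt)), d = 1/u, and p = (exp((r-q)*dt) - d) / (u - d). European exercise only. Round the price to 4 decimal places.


Answer: Price = V(0,0) = 0.0485

Derivation:
dt = T/N = 0.083333
u = exp(sigma*sqrt(dt)) = 1.035248; d = 1/u = 0.965952
p = (exp((r-q)*dt) - d) / (u - d) = 0.552802
Discount per step: exp(-r*dt) = 0.995759
Stock lattice S(k, i) with i counting down-moves:
  k=0: S(0,0) = 1.1400
  k=1: S(1,0) = 1.1802; S(1,1) = 1.1012
  k=2: S(2,0) = 1.2218; S(2,1) = 1.1400; S(2,2) = 1.0637
  k=3: S(3,0) = 1.2648; S(3,1) = 1.1802; S(3,2) = 1.1012; S(3,3) = 1.0275
Terminal payoffs V(N, i) = max(S_T - K, 0):
  V(3,0) = 0.144847; V(3,1) = 0.060183; V(3,2) = 0.000000; V(3,3) = 0.000000
Backward induction: V(k, i) = exp(-r*dt) * [p * V(k+1, i) + (1-p) * V(k+1, i+1)].
  V(2,0) = exp(-r*dt) * [p*0.144847 + (1-p)*0.060183] = 0.106532
  V(2,1) = exp(-r*dt) * [p*0.060183 + (1-p)*0.000000] = 0.033128
  V(2,2) = exp(-r*dt) * [p*0.000000 + (1-p)*0.000000] = 0.000000
  V(1,0) = exp(-r*dt) * [p*0.106532 + (1-p)*0.033128] = 0.073393
  V(1,1) = exp(-r*dt) * [p*0.033128 + (1-p)*0.000000] = 0.018236
  V(0,0) = exp(-r*dt) * [p*0.073393 + (1-p)*0.018236] = 0.048520


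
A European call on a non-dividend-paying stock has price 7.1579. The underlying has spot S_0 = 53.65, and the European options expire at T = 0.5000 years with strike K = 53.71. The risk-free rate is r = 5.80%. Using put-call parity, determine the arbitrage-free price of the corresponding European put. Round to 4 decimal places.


Put-call parity: C - P = S_0 * exp(-qT) - K * exp(-rT).
S_0 * exp(-qT) = 53.6500 * 1.00000000 = 53.65000000
K * exp(-rT) = 53.7100 * 0.97141646 = 52.17477831
P = C - S*exp(-qT) + K*exp(-rT)
P = 7.1579 - 53.65000000 + 52.17477831 = 5.6827

Answer: Put price = 5.6827


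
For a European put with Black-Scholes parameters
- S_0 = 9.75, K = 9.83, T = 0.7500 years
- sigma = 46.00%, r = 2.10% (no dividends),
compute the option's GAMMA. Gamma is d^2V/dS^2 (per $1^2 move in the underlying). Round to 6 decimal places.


d1 = 0.2182091598; d2 = -0.1801625259
phi(d1) = 0.3895565836; exp(-qT) = 1.0000000000; exp(-rT) = 0.9843733826
Gamma = exp(-qT) * phi(d1) / (S * sigma * sqrt(T)) = 1.0000000000 * 0.3895565836 / (9.7500 * 0.4600 * 0.8660254038) = 0.100295

Answer: Gamma = 0.100295


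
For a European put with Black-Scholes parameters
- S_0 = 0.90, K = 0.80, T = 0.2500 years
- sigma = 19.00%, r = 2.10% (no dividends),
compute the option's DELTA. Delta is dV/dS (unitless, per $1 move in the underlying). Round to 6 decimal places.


d1 = 1.3425845859; d2 = 1.2475845859
phi(d1) = 0.1619925037; exp(-qT) = 1.0000000000; exp(-rT) = 0.9947637572
N(-d1) = 0.0897032621
Delta = -exp(-qT) * N(-d1) = -1.0000000000 * 0.0897032621 = -0.089703

Answer: Delta = -0.089703


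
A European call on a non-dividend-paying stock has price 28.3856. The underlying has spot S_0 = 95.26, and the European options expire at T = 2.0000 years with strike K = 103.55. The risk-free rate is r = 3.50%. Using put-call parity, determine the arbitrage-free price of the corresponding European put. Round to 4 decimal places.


Answer: Put price = 29.6750

Derivation:
Put-call parity: C - P = S_0 * exp(-qT) - K * exp(-rT).
S_0 * exp(-qT) = 95.2600 * 1.00000000 = 95.26000000
K * exp(-rT) = 103.5500 * 0.93239382 = 96.54938005
P = C - S*exp(-qT) + K*exp(-rT)
P = 28.3856 - 95.26000000 + 96.54938005 = 29.6750


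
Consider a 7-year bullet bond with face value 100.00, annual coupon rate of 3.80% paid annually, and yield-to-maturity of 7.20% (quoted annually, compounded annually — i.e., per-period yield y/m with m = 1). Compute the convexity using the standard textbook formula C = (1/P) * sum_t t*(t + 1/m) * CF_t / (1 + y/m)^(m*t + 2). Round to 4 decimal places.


Answer: Convexity = 41.2744

Derivation:
Coupon per period c = face * coupon_rate / m = 3.800000
Periods per year m = 1; per-period yield y/m = 0.072000
Number of cashflows N = 7
Cashflows (t years, CF_t, discount factor 1/(1+y/m)^(m*t), PV):
  t = 1.0000: CF_t = 3.800000, DF = 0.932836, PV = 3.544776
  t = 2.0000: CF_t = 3.800000, DF = 0.870183, PV = 3.306694
  t = 3.0000: CF_t = 3.800000, DF = 0.811738, PV = 3.084603
  t = 4.0000: CF_t = 3.800000, DF = 0.757218, PV = 2.877428
  t = 5.0000: CF_t = 3.800000, DF = 0.706360, PV = 2.684168
  t = 6.0000: CF_t = 3.800000, DF = 0.658918, PV = 2.503888
  t = 7.0000: CF_t = 103.800000, DF = 0.614662, PV = 63.801936
Price P = sum_t PV_t = 81.803493
Convexity numerator sum_t t*(t + 1/m) * CF_t / (1+y/m)^(m*t + 2):
  t = 1.0000: term = 6.169205
  t = 2.0000: term = 17.264568
  t = 3.0000: term = 32.210014
  t = 4.0000: term = 50.077758
  t = 5.0000: term = 70.071490
  t = 6.0000: term = 91.511275
  t = 7.0000: term = 3109.082973
Convexity = (1/P) * sum = 3376.387283 / 81.803493 = 41.274366
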